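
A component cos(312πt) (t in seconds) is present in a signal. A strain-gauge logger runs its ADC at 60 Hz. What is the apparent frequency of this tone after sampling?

ω = 312π rad/s → f = ω/(2π) = 156 Hz.
156 Hz mod fs = 36 Hz.
36 Hz > fs/2 = 30 Hz, folds to fs − 36 Hz = 24 Hz.

24 Hz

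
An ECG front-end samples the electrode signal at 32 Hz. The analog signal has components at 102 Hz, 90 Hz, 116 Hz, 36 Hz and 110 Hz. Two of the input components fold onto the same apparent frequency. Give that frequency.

6 Hz

fs/2 = 16 Hz.
102 Hz mod fs = 6 Hz.
6 Hz ≤ fs/2 = 16 Hz, appears at 6 Hz.
90 Hz mod fs = 26 Hz.
26 Hz > fs/2 = 16 Hz, folds to fs − 26 Hz = 6 Hz.
116 Hz mod fs = 20 Hz.
20 Hz > fs/2 = 16 Hz, folds to fs − 20 Hz = 12 Hz.
36 Hz mod fs = 4 Hz.
4 Hz ≤ fs/2 = 16 Hz, appears at 4 Hz.
110 Hz mod fs = 14 Hz.
14 Hz ≤ fs/2 = 16 Hz, appears at 14 Hz.
90 Hz and 102 Hz both map to 6 Hz.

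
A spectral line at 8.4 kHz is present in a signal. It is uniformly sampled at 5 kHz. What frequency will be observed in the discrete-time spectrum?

1.6 kHz

8.4 kHz mod fs = 3.4 kHz.
3.4 kHz > fs/2 = 2.5 kHz, folds to fs − 3.4 kHz = 1.6 kHz.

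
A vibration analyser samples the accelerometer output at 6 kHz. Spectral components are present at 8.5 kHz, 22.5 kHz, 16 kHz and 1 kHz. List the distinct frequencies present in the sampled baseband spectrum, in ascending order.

fs/2 = 3 kHz.
8.5 kHz mod fs = 2.5 kHz.
2.5 kHz ≤ fs/2 = 3 kHz, appears at 2.5 kHz.
22.5 kHz mod fs = 4.5 kHz.
4.5 kHz > fs/2 = 3 kHz, folds to fs − 4.5 kHz = 1.5 kHz.
16 kHz mod fs = 4 kHz.
4 kHz > fs/2 = 3 kHz, folds to fs − 4 kHz = 2 kHz.
1 kHz ≤ fs/2 = 3 kHz, passes unchanged.
Distinct values: {1 kHz, 1.5 kHz, 2 kHz, 2.5 kHz}.

1 kHz, 1.5 kHz, 2 kHz, 2.5 kHz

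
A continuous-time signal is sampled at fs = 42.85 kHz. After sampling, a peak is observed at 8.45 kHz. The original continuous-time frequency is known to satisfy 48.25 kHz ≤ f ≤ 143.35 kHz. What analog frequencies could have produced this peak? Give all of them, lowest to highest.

51.3 kHz, 77.25 kHz, 94.15 kHz, 120.1 kHz, 137 kHz

Frequencies that alias to 8.45 kHz are k·fs ± 8.45 kHz for integer k ≥ 0.
k=0: 8.45 kHz.
k=1: 34.4 kHz, 51.3 kHz.
k=2: 77.25 kHz, 94.15 kHz.
k=3: 120.1 kHz, 137 kHz.
k=4: 162.95 kHz, 179.85 kHz.
Within [48.25 kHz, 143.35 kHz]: 51.3 kHz, 77.25 kHz, 94.15 kHz, 120.1 kHz, 137 kHz.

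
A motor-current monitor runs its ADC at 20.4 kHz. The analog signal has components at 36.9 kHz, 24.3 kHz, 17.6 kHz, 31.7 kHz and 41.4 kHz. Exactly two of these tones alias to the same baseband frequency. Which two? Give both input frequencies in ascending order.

24.3 kHz, 36.9 kHz

fs/2 = 10.2 kHz.
36.9 kHz mod fs = 16.5 kHz.
16.5 kHz > fs/2 = 10.2 kHz, folds to fs − 16.5 kHz = 3.9 kHz.
24.3 kHz mod fs = 3.9 kHz.
3.9 kHz ≤ fs/2 = 10.2 kHz, appears at 3.9 kHz.
17.6 kHz > fs/2 = 10.2 kHz, folds to fs − 17.6 kHz = 2.8 kHz.
31.7 kHz mod fs = 11.3 kHz.
11.3 kHz > fs/2 = 10.2 kHz, folds to fs − 11.3 kHz = 9.1 kHz.
41.4 kHz mod fs = 0.6 kHz.
0.6 kHz ≤ fs/2 = 10.2 kHz, appears at 0.6 kHz.
24.3 kHz and 36.9 kHz both map to 3.9 kHz.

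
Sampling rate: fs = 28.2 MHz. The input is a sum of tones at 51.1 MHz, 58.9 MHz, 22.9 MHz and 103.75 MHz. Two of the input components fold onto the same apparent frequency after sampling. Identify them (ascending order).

fs/2 = 14.1 MHz.
51.1 MHz mod fs = 22.9 MHz.
22.9 MHz > fs/2 = 14.1 MHz, folds to fs − 22.9 MHz = 5.3 MHz.
58.9 MHz mod fs = 2.5 MHz.
2.5 MHz ≤ fs/2 = 14.1 MHz, appears at 2.5 MHz.
22.9 MHz > fs/2 = 14.1 MHz, folds to fs − 22.9 MHz = 5.3 MHz.
103.75 MHz mod fs = 19.15 MHz.
19.15 MHz > fs/2 = 14.1 MHz, folds to fs − 19.15 MHz = 9.05 MHz.
22.9 MHz and 51.1 MHz both map to 5.3 MHz.

22.9 MHz, 51.1 MHz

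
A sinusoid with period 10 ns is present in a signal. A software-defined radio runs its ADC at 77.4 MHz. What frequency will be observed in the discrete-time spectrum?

22.6 MHz

T = 10 ns → f = 1/T = 100 MHz.
100 MHz mod fs = 22.6 MHz.
22.6 MHz ≤ fs/2 = 38.7 MHz, appears at 22.6 MHz.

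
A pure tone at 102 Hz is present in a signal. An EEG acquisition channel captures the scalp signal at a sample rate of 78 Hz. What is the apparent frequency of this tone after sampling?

24 Hz

102 Hz mod fs = 24 Hz.
24 Hz ≤ fs/2 = 39 Hz, appears at 24 Hz.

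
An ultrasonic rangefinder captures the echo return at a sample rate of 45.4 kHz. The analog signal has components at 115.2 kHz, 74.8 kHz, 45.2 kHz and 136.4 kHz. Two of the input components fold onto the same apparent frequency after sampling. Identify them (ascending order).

fs/2 = 22.7 kHz.
115.2 kHz mod fs = 24.4 kHz.
24.4 kHz > fs/2 = 22.7 kHz, folds to fs − 24.4 kHz = 21 kHz.
74.8 kHz mod fs = 29.4 kHz.
29.4 kHz > fs/2 = 22.7 kHz, folds to fs − 29.4 kHz = 16 kHz.
45.2 kHz > fs/2 = 22.7 kHz, folds to fs − 45.2 kHz = 0.2 kHz.
136.4 kHz mod fs = 0.2 kHz.
0.2 kHz ≤ fs/2 = 22.7 kHz, appears at 0.2 kHz.
45.2 kHz and 136.4 kHz both map to 0.2 kHz.

45.2 kHz, 136.4 kHz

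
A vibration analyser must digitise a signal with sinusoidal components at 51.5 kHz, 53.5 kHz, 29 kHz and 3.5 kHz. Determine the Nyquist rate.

107 kHz

Highest-frequency component: 53.5 kHz.
Nyquist rate = 2 × 53.5 kHz = 107 kHz.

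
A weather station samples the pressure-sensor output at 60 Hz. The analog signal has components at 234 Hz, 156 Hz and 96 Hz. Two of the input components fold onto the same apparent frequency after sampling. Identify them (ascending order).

96 Hz, 156 Hz

fs/2 = 30 Hz.
234 Hz mod fs = 54 Hz.
54 Hz > fs/2 = 30 Hz, folds to fs − 54 Hz = 6 Hz.
156 Hz mod fs = 36 Hz.
36 Hz > fs/2 = 30 Hz, folds to fs − 36 Hz = 24 Hz.
96 Hz mod fs = 36 Hz.
36 Hz > fs/2 = 30 Hz, folds to fs − 36 Hz = 24 Hz.
96 Hz and 156 Hz both map to 24 Hz.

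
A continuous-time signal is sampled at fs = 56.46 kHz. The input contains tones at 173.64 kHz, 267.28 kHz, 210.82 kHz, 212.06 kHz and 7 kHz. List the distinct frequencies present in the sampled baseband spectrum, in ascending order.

4.26 kHz, 7 kHz, 13.78 kHz, 15.02 kHz

fs/2 = 28.23 kHz.
173.64 kHz mod fs = 4.26 kHz.
4.26 kHz ≤ fs/2 = 28.23 kHz, appears at 4.26 kHz.
267.28 kHz mod fs = 41.44 kHz.
41.44 kHz > fs/2 = 28.23 kHz, folds to fs − 41.44 kHz = 15.02 kHz.
210.82 kHz mod fs = 41.44 kHz.
41.44 kHz > fs/2 = 28.23 kHz, folds to fs − 41.44 kHz = 15.02 kHz.
212.06 kHz mod fs = 42.68 kHz.
42.68 kHz > fs/2 = 28.23 kHz, folds to fs − 42.68 kHz = 13.78 kHz.
7 kHz ≤ fs/2 = 28.23 kHz, passes unchanged.
Distinct values: {4.26 kHz, 7 kHz, 13.78 kHz, 15.02 kHz}.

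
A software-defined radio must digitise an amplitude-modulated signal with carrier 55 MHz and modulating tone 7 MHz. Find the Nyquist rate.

AM sidebands sit at fc ± fm = 48 MHz and 62 MHz.
Highest-frequency component: 62 MHz.
Nyquist rate = 2 × 62 MHz = 124 MHz.

124 MHz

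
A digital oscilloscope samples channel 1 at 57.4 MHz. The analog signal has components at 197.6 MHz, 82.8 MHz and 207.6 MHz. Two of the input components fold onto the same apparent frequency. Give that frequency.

25.4 MHz

fs/2 = 28.7 MHz.
197.6 MHz mod fs = 25.4 MHz.
25.4 MHz ≤ fs/2 = 28.7 MHz, appears at 25.4 MHz.
82.8 MHz mod fs = 25.4 MHz.
25.4 MHz ≤ fs/2 = 28.7 MHz, appears at 25.4 MHz.
207.6 MHz mod fs = 35.4 MHz.
35.4 MHz > fs/2 = 28.7 MHz, folds to fs − 35.4 MHz = 22 MHz.
82.8 MHz and 197.6 MHz both map to 25.4 MHz.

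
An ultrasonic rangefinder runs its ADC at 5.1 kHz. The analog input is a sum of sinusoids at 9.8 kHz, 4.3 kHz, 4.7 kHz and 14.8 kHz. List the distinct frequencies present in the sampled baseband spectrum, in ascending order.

fs/2 = 2.55 kHz.
9.8 kHz mod fs = 4.7 kHz.
4.7 kHz > fs/2 = 2.55 kHz, folds to fs − 4.7 kHz = 0.4 kHz.
4.3 kHz > fs/2 = 2.55 kHz, folds to fs − 4.3 kHz = 0.8 kHz.
4.7 kHz > fs/2 = 2.55 kHz, folds to fs − 4.7 kHz = 0.4 kHz.
14.8 kHz mod fs = 4.6 kHz.
4.6 kHz > fs/2 = 2.55 kHz, folds to fs − 4.6 kHz = 0.5 kHz.
Distinct values: {0.4 kHz, 0.5 kHz, 0.8 kHz}.

0.4 kHz, 0.5 kHz, 0.8 kHz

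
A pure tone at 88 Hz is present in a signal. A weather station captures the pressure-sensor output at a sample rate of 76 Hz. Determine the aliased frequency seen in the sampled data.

88 Hz mod fs = 12 Hz.
12 Hz ≤ fs/2 = 38 Hz, appears at 12 Hz.

12 Hz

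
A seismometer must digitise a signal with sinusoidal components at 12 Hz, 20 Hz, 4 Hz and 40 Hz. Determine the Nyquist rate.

Highest-frequency component: 40 Hz.
Nyquist rate = 2 × 40 Hz = 80 Hz.

80 Hz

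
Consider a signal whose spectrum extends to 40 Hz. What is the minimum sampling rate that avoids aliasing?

80 Hz

Nyquist rate = 2 × 40 Hz = 80 Hz.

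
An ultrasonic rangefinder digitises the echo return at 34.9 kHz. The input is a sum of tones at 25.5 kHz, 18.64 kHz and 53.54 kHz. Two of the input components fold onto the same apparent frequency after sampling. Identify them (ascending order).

18.64 kHz, 53.54 kHz

fs/2 = 17.45 kHz.
25.5 kHz > fs/2 = 17.45 kHz, folds to fs − 25.5 kHz = 9.4 kHz.
18.64 kHz > fs/2 = 17.45 kHz, folds to fs − 18.64 kHz = 16.26 kHz.
53.54 kHz mod fs = 18.64 kHz.
18.64 kHz > fs/2 = 17.45 kHz, folds to fs − 18.64 kHz = 16.26 kHz.
18.64 kHz and 53.54 kHz both map to 16.26 kHz.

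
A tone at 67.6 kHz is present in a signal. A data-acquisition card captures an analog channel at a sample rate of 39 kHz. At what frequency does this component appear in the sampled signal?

67.6 kHz mod fs = 28.6 kHz.
28.6 kHz > fs/2 = 19.5 kHz, folds to fs − 28.6 kHz = 10.4 kHz.

10.4 kHz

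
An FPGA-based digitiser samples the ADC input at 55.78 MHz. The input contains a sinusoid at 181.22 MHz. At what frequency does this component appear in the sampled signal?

181.22 MHz mod fs = 13.88 MHz.
13.88 MHz ≤ fs/2 = 27.89 MHz, appears at 13.88 MHz.

13.88 MHz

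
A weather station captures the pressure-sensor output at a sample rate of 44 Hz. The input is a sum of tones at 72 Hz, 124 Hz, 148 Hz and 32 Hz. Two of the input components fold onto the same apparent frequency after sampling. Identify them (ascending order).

fs/2 = 22 Hz.
72 Hz mod fs = 28 Hz.
28 Hz > fs/2 = 22 Hz, folds to fs − 28 Hz = 16 Hz.
124 Hz mod fs = 36 Hz.
36 Hz > fs/2 = 22 Hz, folds to fs − 36 Hz = 8 Hz.
148 Hz mod fs = 16 Hz.
16 Hz ≤ fs/2 = 22 Hz, appears at 16 Hz.
32 Hz > fs/2 = 22 Hz, folds to fs − 32 Hz = 12 Hz.
72 Hz and 148 Hz both map to 16 Hz.

72 Hz, 148 Hz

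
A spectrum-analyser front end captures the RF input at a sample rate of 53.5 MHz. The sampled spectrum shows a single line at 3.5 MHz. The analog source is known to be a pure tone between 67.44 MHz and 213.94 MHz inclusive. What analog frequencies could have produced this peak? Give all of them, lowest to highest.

103.5 MHz, 110.5 MHz, 157 MHz, 164 MHz, 210.5 MHz

Frequencies that alias to 3.5 MHz are k·fs ± 3.5 MHz for integer k ≥ 0.
k=0: 3.5 MHz.
k=1: 50 MHz, 57 MHz.
k=2: 103.5 MHz, 110.5 MHz.
k=3: 157 MHz, 164 MHz.
k=4: 210.5 MHz, 217.5 MHz.
k=5: 264 MHz, 271 MHz.
Within [67.44 MHz, 213.94 MHz]: 103.5 MHz, 110.5 MHz, 157 MHz, 164 MHz, 210.5 MHz.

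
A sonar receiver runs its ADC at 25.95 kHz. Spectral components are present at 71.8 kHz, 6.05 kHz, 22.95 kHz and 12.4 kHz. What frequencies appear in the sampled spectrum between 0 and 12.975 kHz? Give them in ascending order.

3 kHz, 6.05 kHz, 12.4 kHz

fs/2 = 12.975 kHz.
71.8 kHz mod fs = 19.9 kHz.
19.9 kHz > fs/2 = 12.975 kHz, folds to fs − 19.9 kHz = 6.05 kHz.
6.05 kHz ≤ fs/2 = 12.975 kHz, passes unchanged.
22.95 kHz > fs/2 = 12.975 kHz, folds to fs − 22.95 kHz = 3 kHz.
12.4 kHz ≤ fs/2 = 12.975 kHz, passes unchanged.
Distinct values: {3 kHz, 6.05 kHz, 12.4 kHz}.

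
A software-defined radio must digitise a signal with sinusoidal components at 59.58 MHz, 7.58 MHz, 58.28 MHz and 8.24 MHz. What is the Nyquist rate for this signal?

119.16 MHz

Highest-frequency component: 59.58 MHz.
Nyquist rate = 2 × 59.58 MHz = 119.16 MHz.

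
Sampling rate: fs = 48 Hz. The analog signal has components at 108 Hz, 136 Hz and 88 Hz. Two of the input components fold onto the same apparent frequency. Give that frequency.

8 Hz

fs/2 = 24 Hz.
108 Hz mod fs = 12 Hz.
12 Hz ≤ fs/2 = 24 Hz, appears at 12 Hz.
136 Hz mod fs = 40 Hz.
40 Hz > fs/2 = 24 Hz, folds to fs − 40 Hz = 8 Hz.
88 Hz mod fs = 40 Hz.
40 Hz > fs/2 = 24 Hz, folds to fs − 40 Hz = 8 Hz.
88 Hz and 136 Hz both map to 8 Hz.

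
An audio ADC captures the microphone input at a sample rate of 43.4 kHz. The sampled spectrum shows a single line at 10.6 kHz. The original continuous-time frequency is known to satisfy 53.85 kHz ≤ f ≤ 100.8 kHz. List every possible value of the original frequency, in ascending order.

54 kHz, 76.2 kHz, 97.4 kHz

Frequencies that alias to 10.6 kHz are k·fs ± 10.6 kHz for integer k ≥ 0.
k=0: 10.6 kHz.
k=1: 32.8 kHz, 54 kHz.
k=2: 76.2 kHz, 97.4 kHz.
k=3: 119.6 kHz, 140.8 kHz.
Within [53.85 kHz, 100.8 kHz]: 54 kHz, 76.2 kHz, 97.4 kHz.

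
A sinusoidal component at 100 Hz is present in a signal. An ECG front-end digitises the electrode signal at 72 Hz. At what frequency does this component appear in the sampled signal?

28 Hz

100 Hz mod fs = 28 Hz.
28 Hz ≤ fs/2 = 36 Hz, appears at 28 Hz.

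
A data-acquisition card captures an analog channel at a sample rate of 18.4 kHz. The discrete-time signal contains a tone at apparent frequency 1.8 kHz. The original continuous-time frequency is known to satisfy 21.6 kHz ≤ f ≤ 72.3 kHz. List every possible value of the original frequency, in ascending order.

Frequencies that alias to 1.8 kHz are k·fs ± 1.8 kHz for integer k ≥ 0.
k=0: 1.8 kHz.
k=1: 16.6 kHz, 20.2 kHz.
k=2: 35 kHz, 38.6 kHz.
k=3: 53.4 kHz, 57 kHz.
k=4: 71.8 kHz, 75.4 kHz.
k=5: 90.2 kHz, 93.8 kHz.
Within [21.6 kHz, 72.3 kHz]: 35 kHz, 38.6 kHz, 53.4 kHz, 57 kHz, 71.8 kHz.

35 kHz, 38.6 kHz, 53.4 kHz, 57 kHz, 71.8 kHz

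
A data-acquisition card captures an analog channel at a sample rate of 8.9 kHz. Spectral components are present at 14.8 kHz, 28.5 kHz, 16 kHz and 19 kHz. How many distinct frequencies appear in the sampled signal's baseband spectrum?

3

fs/2 = 4.45 kHz.
14.8 kHz mod fs = 5.9 kHz.
5.9 kHz > fs/2 = 4.45 kHz, folds to fs − 5.9 kHz = 3 kHz.
28.5 kHz mod fs = 1.8 kHz.
1.8 kHz ≤ fs/2 = 4.45 kHz, appears at 1.8 kHz.
16 kHz mod fs = 7.1 kHz.
7.1 kHz > fs/2 = 4.45 kHz, folds to fs − 7.1 kHz = 1.8 kHz.
19 kHz mod fs = 1.2 kHz.
1.2 kHz ≤ fs/2 = 4.45 kHz, appears at 1.2 kHz.
Distinct values: {1.2 kHz, 1.8 kHz, 3 kHz} → 3.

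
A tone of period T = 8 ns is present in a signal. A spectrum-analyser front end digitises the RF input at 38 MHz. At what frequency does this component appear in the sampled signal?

11 MHz

T = 8 ns → f = 1/T = 125 MHz.
125 MHz mod fs = 11 MHz.
11 MHz ≤ fs/2 = 19 MHz, appears at 11 MHz.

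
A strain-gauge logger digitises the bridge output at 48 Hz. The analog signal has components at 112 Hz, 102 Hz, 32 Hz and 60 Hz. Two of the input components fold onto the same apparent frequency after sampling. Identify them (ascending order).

32 Hz, 112 Hz

fs/2 = 24 Hz.
112 Hz mod fs = 16 Hz.
16 Hz ≤ fs/2 = 24 Hz, appears at 16 Hz.
102 Hz mod fs = 6 Hz.
6 Hz ≤ fs/2 = 24 Hz, appears at 6 Hz.
32 Hz > fs/2 = 24 Hz, folds to fs − 32 Hz = 16 Hz.
60 Hz mod fs = 12 Hz.
12 Hz ≤ fs/2 = 24 Hz, appears at 12 Hz.
32 Hz and 112 Hz both map to 16 Hz.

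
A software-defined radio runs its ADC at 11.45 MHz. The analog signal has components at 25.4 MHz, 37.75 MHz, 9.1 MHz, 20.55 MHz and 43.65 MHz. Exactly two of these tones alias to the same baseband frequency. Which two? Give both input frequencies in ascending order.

9.1 MHz, 20.55 MHz

fs/2 = 5.725 MHz.
25.4 MHz mod fs = 2.5 MHz.
2.5 MHz ≤ fs/2 = 5.725 MHz, appears at 2.5 MHz.
37.75 MHz mod fs = 3.4 MHz.
3.4 MHz ≤ fs/2 = 5.725 MHz, appears at 3.4 MHz.
9.1 MHz > fs/2 = 5.725 MHz, folds to fs − 9.1 MHz = 2.35 MHz.
20.55 MHz mod fs = 9.1 MHz.
9.1 MHz > fs/2 = 5.725 MHz, folds to fs − 9.1 MHz = 2.35 MHz.
43.65 MHz mod fs = 9.3 MHz.
9.3 MHz > fs/2 = 5.725 MHz, folds to fs − 9.3 MHz = 2.15 MHz.
9.1 MHz and 20.55 MHz both map to 2.35 MHz.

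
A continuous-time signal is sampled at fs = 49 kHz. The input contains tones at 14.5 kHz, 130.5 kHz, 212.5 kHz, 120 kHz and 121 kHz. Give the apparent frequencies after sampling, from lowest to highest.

14.5 kHz, 16.5 kHz, 22 kHz, 23 kHz

fs/2 = 24.5 kHz.
14.5 kHz ≤ fs/2 = 24.5 kHz, passes unchanged.
130.5 kHz mod fs = 32.5 kHz.
32.5 kHz > fs/2 = 24.5 kHz, folds to fs − 32.5 kHz = 16.5 kHz.
212.5 kHz mod fs = 16.5 kHz.
16.5 kHz ≤ fs/2 = 24.5 kHz, appears at 16.5 kHz.
120 kHz mod fs = 22 kHz.
22 kHz ≤ fs/2 = 24.5 kHz, appears at 22 kHz.
121 kHz mod fs = 23 kHz.
23 kHz ≤ fs/2 = 24.5 kHz, appears at 23 kHz.
Distinct values: {14.5 kHz, 16.5 kHz, 22 kHz, 23 kHz}.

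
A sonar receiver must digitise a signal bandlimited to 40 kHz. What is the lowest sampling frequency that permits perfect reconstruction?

Nyquist rate = 2 × 40 kHz = 80 kHz.

80 kHz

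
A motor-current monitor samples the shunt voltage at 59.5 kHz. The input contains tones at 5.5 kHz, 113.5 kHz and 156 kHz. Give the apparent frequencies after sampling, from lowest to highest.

fs/2 = 29.75 kHz.
5.5 kHz ≤ fs/2 = 29.75 kHz, passes unchanged.
113.5 kHz mod fs = 54 kHz.
54 kHz > fs/2 = 29.75 kHz, folds to fs − 54 kHz = 5.5 kHz.
156 kHz mod fs = 37 kHz.
37 kHz > fs/2 = 29.75 kHz, folds to fs − 37 kHz = 22.5 kHz.
Distinct values: {5.5 kHz, 22.5 kHz}.

5.5 kHz, 22.5 kHz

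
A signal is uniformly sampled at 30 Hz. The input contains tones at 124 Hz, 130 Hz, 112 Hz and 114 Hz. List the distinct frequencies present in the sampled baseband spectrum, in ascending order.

fs/2 = 15 Hz.
124 Hz mod fs = 4 Hz.
4 Hz ≤ fs/2 = 15 Hz, appears at 4 Hz.
130 Hz mod fs = 10 Hz.
10 Hz ≤ fs/2 = 15 Hz, appears at 10 Hz.
112 Hz mod fs = 22 Hz.
22 Hz > fs/2 = 15 Hz, folds to fs − 22 Hz = 8 Hz.
114 Hz mod fs = 24 Hz.
24 Hz > fs/2 = 15 Hz, folds to fs − 24 Hz = 6 Hz.
Distinct values: {4 Hz, 6 Hz, 8 Hz, 10 Hz}.

4 Hz, 6 Hz, 8 Hz, 10 Hz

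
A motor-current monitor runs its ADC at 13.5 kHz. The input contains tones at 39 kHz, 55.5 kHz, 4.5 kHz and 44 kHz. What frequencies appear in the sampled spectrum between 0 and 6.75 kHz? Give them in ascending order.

fs/2 = 6.75 kHz.
39 kHz mod fs = 12 kHz.
12 kHz > fs/2 = 6.75 kHz, folds to fs − 12 kHz = 1.5 kHz.
55.5 kHz mod fs = 1.5 kHz.
1.5 kHz ≤ fs/2 = 6.75 kHz, appears at 1.5 kHz.
4.5 kHz ≤ fs/2 = 6.75 kHz, passes unchanged.
44 kHz mod fs = 3.5 kHz.
3.5 kHz ≤ fs/2 = 6.75 kHz, appears at 3.5 kHz.
Distinct values: {1.5 kHz, 3.5 kHz, 4.5 kHz}.

1.5 kHz, 3.5 kHz, 4.5 kHz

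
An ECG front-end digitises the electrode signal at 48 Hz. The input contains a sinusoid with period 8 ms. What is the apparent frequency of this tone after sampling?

T = 8 ms → f = 1/T = 125 Hz.
125 Hz mod fs = 29 Hz.
29 Hz > fs/2 = 24 Hz, folds to fs − 29 Hz = 19 Hz.

19 Hz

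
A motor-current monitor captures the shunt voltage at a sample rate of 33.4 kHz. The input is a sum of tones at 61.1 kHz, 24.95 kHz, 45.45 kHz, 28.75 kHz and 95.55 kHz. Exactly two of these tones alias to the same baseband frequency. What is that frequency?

4.65 kHz

fs/2 = 16.7 kHz.
61.1 kHz mod fs = 27.7 kHz.
27.7 kHz > fs/2 = 16.7 kHz, folds to fs − 27.7 kHz = 5.7 kHz.
24.95 kHz > fs/2 = 16.7 kHz, folds to fs − 24.95 kHz = 8.45 kHz.
45.45 kHz mod fs = 12.05 kHz.
12.05 kHz ≤ fs/2 = 16.7 kHz, appears at 12.05 kHz.
28.75 kHz > fs/2 = 16.7 kHz, folds to fs − 28.75 kHz = 4.65 kHz.
95.55 kHz mod fs = 28.75 kHz.
28.75 kHz > fs/2 = 16.7 kHz, folds to fs − 28.75 kHz = 4.65 kHz.
28.75 kHz and 95.55 kHz both map to 4.65 kHz.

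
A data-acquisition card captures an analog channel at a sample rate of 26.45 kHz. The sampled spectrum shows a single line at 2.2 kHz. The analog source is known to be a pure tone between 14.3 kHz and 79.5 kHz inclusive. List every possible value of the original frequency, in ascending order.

Frequencies that alias to 2.2 kHz are k·fs ± 2.2 kHz for integer k ≥ 0.
k=0: 2.2 kHz.
k=1: 24.25 kHz, 28.65 kHz.
k=2: 50.7 kHz, 55.1 kHz.
k=3: 77.15 kHz, 81.55 kHz.
k=4: 103.6 kHz, 108 kHz.
Within [14.3 kHz, 79.5 kHz]: 24.25 kHz, 28.65 kHz, 50.7 kHz, 55.1 kHz, 77.15 kHz.

24.25 kHz, 28.65 kHz, 50.7 kHz, 55.1 kHz, 77.15 kHz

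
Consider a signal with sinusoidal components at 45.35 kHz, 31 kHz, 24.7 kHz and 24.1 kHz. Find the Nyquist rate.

Highest-frequency component: 45.35 kHz.
Nyquist rate = 2 × 45.35 kHz = 90.7 kHz.

90.7 kHz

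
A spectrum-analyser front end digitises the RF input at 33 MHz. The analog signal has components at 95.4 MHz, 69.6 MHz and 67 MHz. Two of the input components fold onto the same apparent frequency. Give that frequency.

3.6 MHz

fs/2 = 16.5 MHz.
95.4 MHz mod fs = 29.4 MHz.
29.4 MHz > fs/2 = 16.5 MHz, folds to fs − 29.4 MHz = 3.6 MHz.
69.6 MHz mod fs = 3.6 MHz.
3.6 MHz ≤ fs/2 = 16.5 MHz, appears at 3.6 MHz.
67 MHz mod fs = 1 MHz.
1 MHz ≤ fs/2 = 16.5 MHz, appears at 1 MHz.
69.6 MHz and 95.4 MHz both map to 3.6 MHz.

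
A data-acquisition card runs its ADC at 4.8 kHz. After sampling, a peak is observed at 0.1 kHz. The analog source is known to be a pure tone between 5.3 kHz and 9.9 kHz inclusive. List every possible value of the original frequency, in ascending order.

9.5 kHz, 9.7 kHz

Frequencies that alias to 0.1 kHz are k·fs ± 0.1 kHz for integer k ≥ 0.
k=0: 0.1 kHz.
k=1: 4.7 kHz, 4.9 kHz.
k=2: 9.5 kHz, 9.7 kHz.
k=3: 14.3 kHz, 14.5 kHz.
Within [5.3 kHz, 9.9 kHz]: 9.5 kHz, 9.7 kHz.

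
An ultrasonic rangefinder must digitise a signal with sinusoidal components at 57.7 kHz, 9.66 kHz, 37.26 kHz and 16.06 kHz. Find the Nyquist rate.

Highest-frequency component: 57.7 kHz.
Nyquist rate = 2 × 57.7 kHz = 115.4 kHz.

115.4 kHz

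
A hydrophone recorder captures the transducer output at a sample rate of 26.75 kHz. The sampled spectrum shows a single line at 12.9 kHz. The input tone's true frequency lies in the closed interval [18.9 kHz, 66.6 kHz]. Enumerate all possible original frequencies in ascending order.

39.65 kHz, 40.6 kHz, 66.4 kHz

Frequencies that alias to 12.9 kHz are k·fs ± 12.9 kHz for integer k ≥ 0.
k=0: 12.9 kHz.
k=1: 13.85 kHz, 39.65 kHz.
k=2: 40.6 kHz, 66.4 kHz.
k=3: 67.35 kHz, 93.15 kHz.
Within [18.9 kHz, 66.6 kHz]: 39.65 kHz, 40.6 kHz, 66.4 kHz.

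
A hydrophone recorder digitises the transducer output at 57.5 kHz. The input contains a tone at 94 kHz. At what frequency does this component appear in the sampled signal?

21 kHz

94 kHz mod fs = 36.5 kHz.
36.5 kHz > fs/2 = 28.75 kHz, folds to fs − 36.5 kHz = 21 kHz.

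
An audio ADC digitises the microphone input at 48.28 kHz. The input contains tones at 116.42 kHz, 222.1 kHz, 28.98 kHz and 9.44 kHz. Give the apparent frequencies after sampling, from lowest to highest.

9.44 kHz, 19.3 kHz, 19.86 kHz

fs/2 = 24.14 kHz.
116.42 kHz mod fs = 19.86 kHz.
19.86 kHz ≤ fs/2 = 24.14 kHz, appears at 19.86 kHz.
222.1 kHz mod fs = 28.98 kHz.
28.98 kHz > fs/2 = 24.14 kHz, folds to fs − 28.98 kHz = 19.3 kHz.
28.98 kHz > fs/2 = 24.14 kHz, folds to fs − 28.98 kHz = 19.3 kHz.
9.44 kHz ≤ fs/2 = 24.14 kHz, passes unchanged.
Distinct values: {9.44 kHz, 19.3 kHz, 19.86 kHz}.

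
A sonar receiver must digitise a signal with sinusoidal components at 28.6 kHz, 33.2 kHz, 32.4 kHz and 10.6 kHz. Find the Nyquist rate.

Highest-frequency component: 33.2 kHz.
Nyquist rate = 2 × 33.2 kHz = 66.4 kHz.

66.4 kHz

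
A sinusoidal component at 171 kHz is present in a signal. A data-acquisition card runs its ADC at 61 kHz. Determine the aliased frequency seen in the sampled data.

12 kHz

171 kHz mod fs = 49 kHz.
49 kHz > fs/2 = 30.5 kHz, folds to fs − 49 kHz = 12 kHz.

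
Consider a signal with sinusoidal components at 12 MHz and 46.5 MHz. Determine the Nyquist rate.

93 MHz

Highest-frequency component: 46.5 MHz.
Nyquist rate = 2 × 46.5 MHz = 93 MHz.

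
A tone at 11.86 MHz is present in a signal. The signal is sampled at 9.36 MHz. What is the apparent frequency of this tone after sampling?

11.86 MHz mod fs = 2.5 MHz.
2.5 MHz ≤ fs/2 = 4.68 MHz, appears at 2.5 MHz.

2.5 MHz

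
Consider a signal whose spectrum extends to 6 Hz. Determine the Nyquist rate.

Nyquist rate = 2 × 6 Hz = 12 Hz.

12 Hz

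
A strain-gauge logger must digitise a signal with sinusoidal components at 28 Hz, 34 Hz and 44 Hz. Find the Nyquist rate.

Highest-frequency component: 44 Hz.
Nyquist rate = 2 × 44 Hz = 88 Hz.

88 Hz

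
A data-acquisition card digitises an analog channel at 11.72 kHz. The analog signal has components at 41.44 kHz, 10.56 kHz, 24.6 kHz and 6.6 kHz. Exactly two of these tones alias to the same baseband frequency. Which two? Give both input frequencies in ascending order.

10.56 kHz, 24.6 kHz

fs/2 = 5.86 kHz.
41.44 kHz mod fs = 6.28 kHz.
6.28 kHz > fs/2 = 5.86 kHz, folds to fs − 6.28 kHz = 5.44 kHz.
10.56 kHz > fs/2 = 5.86 kHz, folds to fs − 10.56 kHz = 1.16 kHz.
24.6 kHz mod fs = 1.16 kHz.
1.16 kHz ≤ fs/2 = 5.86 kHz, appears at 1.16 kHz.
6.6 kHz > fs/2 = 5.86 kHz, folds to fs − 6.6 kHz = 5.12 kHz.
10.56 kHz and 24.6 kHz both map to 1.16 kHz.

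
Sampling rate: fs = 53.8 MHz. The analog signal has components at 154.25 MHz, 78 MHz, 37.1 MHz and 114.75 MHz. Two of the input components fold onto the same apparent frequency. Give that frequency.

fs/2 = 26.9 MHz.
154.25 MHz mod fs = 46.65 MHz.
46.65 MHz > fs/2 = 26.9 MHz, folds to fs − 46.65 MHz = 7.15 MHz.
78 MHz mod fs = 24.2 MHz.
24.2 MHz ≤ fs/2 = 26.9 MHz, appears at 24.2 MHz.
37.1 MHz > fs/2 = 26.9 MHz, folds to fs − 37.1 MHz = 16.7 MHz.
114.75 MHz mod fs = 7.15 MHz.
7.15 MHz ≤ fs/2 = 26.9 MHz, appears at 7.15 MHz.
114.75 MHz and 154.25 MHz both map to 7.15 MHz.

7.15 MHz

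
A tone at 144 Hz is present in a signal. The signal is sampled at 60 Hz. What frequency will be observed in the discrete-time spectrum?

24 Hz

144 Hz mod fs = 24 Hz.
24 Hz ≤ fs/2 = 30 Hz, appears at 24 Hz.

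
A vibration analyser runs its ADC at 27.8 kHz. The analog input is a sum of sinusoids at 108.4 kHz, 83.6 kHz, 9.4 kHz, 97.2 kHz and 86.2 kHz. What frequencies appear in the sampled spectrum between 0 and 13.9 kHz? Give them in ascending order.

0.2 kHz, 2.8 kHz, 9.4 kHz, 13.8 kHz

fs/2 = 13.9 kHz.
108.4 kHz mod fs = 25 kHz.
25 kHz > fs/2 = 13.9 kHz, folds to fs − 25 kHz = 2.8 kHz.
83.6 kHz mod fs = 0.2 kHz.
0.2 kHz ≤ fs/2 = 13.9 kHz, appears at 0.2 kHz.
9.4 kHz ≤ fs/2 = 13.9 kHz, passes unchanged.
97.2 kHz mod fs = 13.8 kHz.
13.8 kHz ≤ fs/2 = 13.9 kHz, appears at 13.8 kHz.
86.2 kHz mod fs = 2.8 kHz.
2.8 kHz ≤ fs/2 = 13.9 kHz, appears at 2.8 kHz.
Distinct values: {0.2 kHz, 2.8 kHz, 9.4 kHz, 13.8 kHz}.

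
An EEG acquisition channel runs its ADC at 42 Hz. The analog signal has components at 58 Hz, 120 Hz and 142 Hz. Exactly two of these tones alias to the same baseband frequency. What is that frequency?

16 Hz

fs/2 = 21 Hz.
58 Hz mod fs = 16 Hz.
16 Hz ≤ fs/2 = 21 Hz, appears at 16 Hz.
120 Hz mod fs = 36 Hz.
36 Hz > fs/2 = 21 Hz, folds to fs − 36 Hz = 6 Hz.
142 Hz mod fs = 16 Hz.
16 Hz ≤ fs/2 = 21 Hz, appears at 16 Hz.
58 Hz and 142 Hz both map to 16 Hz.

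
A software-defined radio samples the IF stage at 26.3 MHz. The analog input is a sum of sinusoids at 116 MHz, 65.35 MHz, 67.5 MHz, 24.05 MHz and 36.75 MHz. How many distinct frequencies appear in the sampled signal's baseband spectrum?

5

fs/2 = 13.15 MHz.
116 MHz mod fs = 10.8 MHz.
10.8 MHz ≤ fs/2 = 13.15 MHz, appears at 10.8 MHz.
65.35 MHz mod fs = 12.75 MHz.
12.75 MHz ≤ fs/2 = 13.15 MHz, appears at 12.75 MHz.
67.5 MHz mod fs = 14.9 MHz.
14.9 MHz > fs/2 = 13.15 MHz, folds to fs − 14.9 MHz = 11.4 MHz.
24.05 MHz > fs/2 = 13.15 MHz, folds to fs − 24.05 MHz = 2.25 MHz.
36.75 MHz mod fs = 10.45 MHz.
10.45 MHz ≤ fs/2 = 13.15 MHz, appears at 10.45 MHz.
Distinct values: {2.25 MHz, 10.45 MHz, 10.8 MHz, 11.4 MHz, 12.75 MHz} → 5.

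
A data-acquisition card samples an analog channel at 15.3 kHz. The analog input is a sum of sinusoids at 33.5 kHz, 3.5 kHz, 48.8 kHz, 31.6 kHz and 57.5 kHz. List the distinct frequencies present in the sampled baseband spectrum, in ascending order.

1 kHz, 2.9 kHz, 3.5 kHz, 3.7 kHz

fs/2 = 7.65 kHz.
33.5 kHz mod fs = 2.9 kHz.
2.9 kHz ≤ fs/2 = 7.65 kHz, appears at 2.9 kHz.
3.5 kHz ≤ fs/2 = 7.65 kHz, passes unchanged.
48.8 kHz mod fs = 2.9 kHz.
2.9 kHz ≤ fs/2 = 7.65 kHz, appears at 2.9 kHz.
31.6 kHz mod fs = 1 kHz.
1 kHz ≤ fs/2 = 7.65 kHz, appears at 1 kHz.
57.5 kHz mod fs = 11.6 kHz.
11.6 kHz > fs/2 = 7.65 kHz, folds to fs − 11.6 kHz = 3.7 kHz.
Distinct values: {1 kHz, 2.9 kHz, 3.5 kHz, 3.7 kHz}.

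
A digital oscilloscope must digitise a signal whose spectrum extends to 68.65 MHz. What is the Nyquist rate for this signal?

137.3 MHz

Nyquist rate = 2 × 68.65 MHz = 137.3 MHz.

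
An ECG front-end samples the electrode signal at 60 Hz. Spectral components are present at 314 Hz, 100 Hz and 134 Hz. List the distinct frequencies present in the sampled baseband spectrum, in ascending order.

fs/2 = 30 Hz.
314 Hz mod fs = 14 Hz.
14 Hz ≤ fs/2 = 30 Hz, appears at 14 Hz.
100 Hz mod fs = 40 Hz.
40 Hz > fs/2 = 30 Hz, folds to fs − 40 Hz = 20 Hz.
134 Hz mod fs = 14 Hz.
14 Hz ≤ fs/2 = 30 Hz, appears at 14 Hz.
Distinct values: {14 Hz, 20 Hz}.

14 Hz, 20 Hz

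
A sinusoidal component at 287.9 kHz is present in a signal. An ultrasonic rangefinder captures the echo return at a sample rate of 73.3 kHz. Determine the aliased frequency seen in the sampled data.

287.9 kHz mod fs = 68 kHz.
68 kHz > fs/2 = 36.65 kHz, folds to fs − 68 kHz = 5.3 kHz.

5.3 kHz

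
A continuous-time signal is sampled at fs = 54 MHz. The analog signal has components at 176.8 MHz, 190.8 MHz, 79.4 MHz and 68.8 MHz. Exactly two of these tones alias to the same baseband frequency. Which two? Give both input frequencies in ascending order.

68.8 MHz, 176.8 MHz

fs/2 = 27 MHz.
176.8 MHz mod fs = 14.8 MHz.
14.8 MHz ≤ fs/2 = 27 MHz, appears at 14.8 MHz.
190.8 MHz mod fs = 28.8 MHz.
28.8 MHz > fs/2 = 27 MHz, folds to fs − 28.8 MHz = 25.2 MHz.
79.4 MHz mod fs = 25.4 MHz.
25.4 MHz ≤ fs/2 = 27 MHz, appears at 25.4 MHz.
68.8 MHz mod fs = 14.8 MHz.
14.8 MHz ≤ fs/2 = 27 MHz, appears at 14.8 MHz.
68.8 MHz and 176.8 MHz both map to 14.8 MHz.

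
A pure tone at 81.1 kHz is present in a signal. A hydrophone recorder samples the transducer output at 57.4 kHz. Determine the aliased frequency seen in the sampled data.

23.7 kHz

81.1 kHz mod fs = 23.7 kHz.
23.7 kHz ≤ fs/2 = 28.7 kHz, appears at 23.7 kHz.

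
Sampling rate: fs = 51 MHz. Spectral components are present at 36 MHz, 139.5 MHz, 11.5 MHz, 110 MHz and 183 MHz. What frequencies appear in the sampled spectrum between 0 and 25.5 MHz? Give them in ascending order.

8 MHz, 11.5 MHz, 13.5 MHz, 15 MHz, 21 MHz

fs/2 = 25.5 MHz.
36 MHz > fs/2 = 25.5 MHz, folds to fs − 36 MHz = 15 MHz.
139.5 MHz mod fs = 37.5 MHz.
37.5 MHz > fs/2 = 25.5 MHz, folds to fs − 37.5 MHz = 13.5 MHz.
11.5 MHz ≤ fs/2 = 25.5 MHz, passes unchanged.
110 MHz mod fs = 8 MHz.
8 MHz ≤ fs/2 = 25.5 MHz, appears at 8 MHz.
183 MHz mod fs = 30 MHz.
30 MHz > fs/2 = 25.5 MHz, folds to fs − 30 MHz = 21 MHz.
Distinct values: {8 MHz, 11.5 MHz, 13.5 MHz, 15 MHz, 21 MHz}.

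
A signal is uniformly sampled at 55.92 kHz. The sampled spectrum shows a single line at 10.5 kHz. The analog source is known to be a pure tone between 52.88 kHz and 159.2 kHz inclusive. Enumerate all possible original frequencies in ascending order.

Frequencies that alias to 10.5 kHz are k·fs ± 10.5 kHz for integer k ≥ 0.
k=0: 10.5 kHz.
k=1: 45.42 kHz, 66.42 kHz.
k=2: 101.34 kHz, 122.34 kHz.
k=3: 157.26 kHz, 178.26 kHz.
k=4: 213.18 kHz, 234.18 kHz.
Within [52.88 kHz, 159.2 kHz]: 66.42 kHz, 101.34 kHz, 122.34 kHz, 157.26 kHz.

66.42 kHz, 101.34 kHz, 122.34 kHz, 157.26 kHz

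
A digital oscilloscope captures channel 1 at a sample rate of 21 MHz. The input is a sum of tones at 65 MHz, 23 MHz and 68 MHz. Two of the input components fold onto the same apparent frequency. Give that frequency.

2 MHz

fs/2 = 10.5 MHz.
65 MHz mod fs = 2 MHz.
2 MHz ≤ fs/2 = 10.5 MHz, appears at 2 MHz.
23 MHz mod fs = 2 MHz.
2 MHz ≤ fs/2 = 10.5 MHz, appears at 2 MHz.
68 MHz mod fs = 5 MHz.
5 MHz ≤ fs/2 = 10.5 MHz, appears at 5 MHz.
23 MHz and 65 MHz both map to 2 MHz.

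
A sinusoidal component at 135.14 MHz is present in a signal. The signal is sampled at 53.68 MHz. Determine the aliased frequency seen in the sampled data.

135.14 MHz mod fs = 27.78 MHz.
27.78 MHz > fs/2 = 26.84 MHz, folds to fs − 27.78 MHz = 25.9 MHz.

25.9 MHz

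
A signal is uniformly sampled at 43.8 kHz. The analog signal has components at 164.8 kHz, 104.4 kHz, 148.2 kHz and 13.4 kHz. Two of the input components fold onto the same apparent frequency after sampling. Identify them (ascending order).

104.4 kHz, 148.2 kHz

fs/2 = 21.9 kHz.
164.8 kHz mod fs = 33.4 kHz.
33.4 kHz > fs/2 = 21.9 kHz, folds to fs − 33.4 kHz = 10.4 kHz.
104.4 kHz mod fs = 16.8 kHz.
16.8 kHz ≤ fs/2 = 21.9 kHz, appears at 16.8 kHz.
148.2 kHz mod fs = 16.8 kHz.
16.8 kHz ≤ fs/2 = 21.9 kHz, appears at 16.8 kHz.
13.4 kHz ≤ fs/2 = 21.9 kHz, passes unchanged.
104.4 kHz and 148.2 kHz both map to 16.8 kHz.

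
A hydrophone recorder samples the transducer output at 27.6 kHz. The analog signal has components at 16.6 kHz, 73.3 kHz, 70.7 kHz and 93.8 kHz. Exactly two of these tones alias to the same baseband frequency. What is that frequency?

11 kHz

fs/2 = 13.8 kHz.
16.6 kHz > fs/2 = 13.8 kHz, folds to fs − 16.6 kHz = 11 kHz.
73.3 kHz mod fs = 18.1 kHz.
18.1 kHz > fs/2 = 13.8 kHz, folds to fs − 18.1 kHz = 9.5 kHz.
70.7 kHz mod fs = 15.5 kHz.
15.5 kHz > fs/2 = 13.8 kHz, folds to fs − 15.5 kHz = 12.1 kHz.
93.8 kHz mod fs = 11 kHz.
11 kHz ≤ fs/2 = 13.8 kHz, appears at 11 kHz.
16.6 kHz and 93.8 kHz both map to 11 kHz.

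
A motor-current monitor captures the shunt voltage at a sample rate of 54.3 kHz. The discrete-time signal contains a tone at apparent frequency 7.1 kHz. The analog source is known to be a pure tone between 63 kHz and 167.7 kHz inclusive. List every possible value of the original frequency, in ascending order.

101.5 kHz, 115.7 kHz, 155.8 kHz

Frequencies that alias to 7.1 kHz are k·fs ± 7.1 kHz for integer k ≥ 0.
k=0: 7.1 kHz.
k=1: 47.2 kHz, 61.4 kHz.
k=2: 101.5 kHz, 115.7 kHz.
k=3: 155.8 kHz, 170 kHz.
k=4: 210.1 kHz, 224.3 kHz.
Within [63 kHz, 167.7 kHz]: 101.5 kHz, 115.7 kHz, 155.8 kHz.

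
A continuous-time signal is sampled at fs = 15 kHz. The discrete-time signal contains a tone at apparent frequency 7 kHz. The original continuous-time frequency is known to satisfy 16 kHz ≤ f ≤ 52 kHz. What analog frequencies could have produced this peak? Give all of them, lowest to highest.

Frequencies that alias to 7 kHz are k·fs ± 7 kHz for integer k ≥ 0.
k=0: 7 kHz.
k=1: 8 kHz, 22 kHz.
k=2: 23 kHz, 37 kHz.
k=3: 38 kHz, 52 kHz.
k=4: 53 kHz, 67 kHz.
Within [16 kHz, 52 kHz]: 22 kHz, 23 kHz, 37 kHz, 38 kHz, 52 kHz.

22 kHz, 23 kHz, 37 kHz, 38 kHz, 52 kHz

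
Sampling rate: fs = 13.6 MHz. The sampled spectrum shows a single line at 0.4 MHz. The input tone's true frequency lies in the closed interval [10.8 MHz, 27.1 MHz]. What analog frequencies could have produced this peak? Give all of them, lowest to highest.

Frequencies that alias to 0.4 MHz are k·fs ± 0.4 MHz for integer k ≥ 0.
k=0: 0.4 MHz.
k=1: 13.2 MHz, 14 MHz.
k=2: 26.8 MHz, 27.6 MHz.
k=3: 40.4 MHz, 41.2 MHz.
Within [10.8 MHz, 27.1 MHz]: 13.2 MHz, 14 MHz, 26.8 MHz.

13.2 MHz, 14 MHz, 26.8 MHz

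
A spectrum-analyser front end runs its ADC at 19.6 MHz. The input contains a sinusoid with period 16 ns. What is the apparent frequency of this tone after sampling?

T = 16 ns → f = 1/T = 62.5 MHz.
62.5 MHz mod fs = 3.7 MHz.
3.7 MHz ≤ fs/2 = 9.8 MHz, appears at 3.7 MHz.

3.7 MHz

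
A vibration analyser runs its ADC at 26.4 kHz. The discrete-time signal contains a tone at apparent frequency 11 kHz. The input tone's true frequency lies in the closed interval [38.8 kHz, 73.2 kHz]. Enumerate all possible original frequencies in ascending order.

Frequencies that alias to 11 kHz are k·fs ± 11 kHz for integer k ≥ 0.
k=0: 11 kHz.
k=1: 15.4 kHz, 37.4 kHz.
k=2: 41.8 kHz, 63.8 kHz.
k=3: 68.2 kHz, 90.2 kHz.
k=4: 94.6 kHz, 116.6 kHz.
Within [38.8 kHz, 73.2 kHz]: 41.8 kHz, 63.8 kHz, 68.2 kHz.

41.8 kHz, 63.8 kHz, 68.2 kHz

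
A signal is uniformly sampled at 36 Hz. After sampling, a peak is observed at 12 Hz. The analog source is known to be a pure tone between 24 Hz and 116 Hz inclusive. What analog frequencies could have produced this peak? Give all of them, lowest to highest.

24 Hz, 48 Hz, 60 Hz, 84 Hz, 96 Hz

Frequencies that alias to 12 Hz are k·fs ± 12 Hz for integer k ≥ 0.
k=0: 12 Hz.
k=1: 24 Hz, 48 Hz.
k=2: 60 Hz, 84 Hz.
k=3: 96 Hz, 120 Hz.
k=4: 132 Hz, 156 Hz.
Within [24 Hz, 116 Hz]: 24 Hz, 48 Hz, 60 Hz, 84 Hz, 96 Hz.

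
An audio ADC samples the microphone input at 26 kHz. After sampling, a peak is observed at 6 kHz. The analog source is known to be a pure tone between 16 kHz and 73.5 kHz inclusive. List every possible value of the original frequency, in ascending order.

20 kHz, 32 kHz, 46 kHz, 58 kHz, 72 kHz

Frequencies that alias to 6 kHz are k·fs ± 6 kHz for integer k ≥ 0.
k=0: 6 kHz.
k=1: 20 kHz, 32 kHz.
k=2: 46 kHz, 58 kHz.
k=3: 72 kHz, 84 kHz.
k=4: 98 kHz, 110 kHz.
Within [16 kHz, 73.5 kHz]: 20 kHz, 32 kHz, 46 kHz, 58 kHz, 72 kHz.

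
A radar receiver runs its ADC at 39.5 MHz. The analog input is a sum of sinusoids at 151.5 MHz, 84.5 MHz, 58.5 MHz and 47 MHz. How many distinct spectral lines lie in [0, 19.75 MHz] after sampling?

fs/2 = 19.75 MHz.
151.5 MHz mod fs = 33 MHz.
33 MHz > fs/2 = 19.75 MHz, folds to fs − 33 MHz = 6.5 MHz.
84.5 MHz mod fs = 5.5 MHz.
5.5 MHz ≤ fs/2 = 19.75 MHz, appears at 5.5 MHz.
58.5 MHz mod fs = 19 MHz.
19 MHz ≤ fs/2 = 19.75 MHz, appears at 19 MHz.
47 MHz mod fs = 7.5 MHz.
7.5 MHz ≤ fs/2 = 19.75 MHz, appears at 7.5 MHz.
Distinct values: {5.5 MHz, 6.5 MHz, 7.5 MHz, 19 MHz} → 4.

4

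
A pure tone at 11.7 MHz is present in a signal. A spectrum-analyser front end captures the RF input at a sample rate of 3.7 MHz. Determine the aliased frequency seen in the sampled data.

11.7 MHz mod fs = 0.6 MHz.
0.6 MHz ≤ fs/2 = 1.85 MHz, appears at 0.6 MHz.

0.6 MHz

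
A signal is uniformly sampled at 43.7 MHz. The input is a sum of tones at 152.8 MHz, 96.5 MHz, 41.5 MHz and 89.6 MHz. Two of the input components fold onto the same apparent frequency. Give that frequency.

fs/2 = 21.85 MHz.
152.8 MHz mod fs = 21.7 MHz.
21.7 MHz ≤ fs/2 = 21.85 MHz, appears at 21.7 MHz.
96.5 MHz mod fs = 9.1 MHz.
9.1 MHz ≤ fs/2 = 21.85 MHz, appears at 9.1 MHz.
41.5 MHz > fs/2 = 21.85 MHz, folds to fs − 41.5 MHz = 2.2 MHz.
89.6 MHz mod fs = 2.2 MHz.
2.2 MHz ≤ fs/2 = 21.85 MHz, appears at 2.2 MHz.
41.5 MHz and 89.6 MHz both map to 2.2 MHz.

2.2 MHz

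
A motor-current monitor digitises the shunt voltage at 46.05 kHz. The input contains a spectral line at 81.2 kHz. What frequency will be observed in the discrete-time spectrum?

10.9 kHz

81.2 kHz mod fs = 35.15 kHz.
35.15 kHz > fs/2 = 23.025 kHz, folds to fs − 35.15 kHz = 10.9 kHz.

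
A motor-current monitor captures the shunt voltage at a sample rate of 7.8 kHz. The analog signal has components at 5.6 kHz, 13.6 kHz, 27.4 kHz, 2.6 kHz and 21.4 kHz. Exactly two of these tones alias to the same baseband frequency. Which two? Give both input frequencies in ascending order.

fs/2 = 3.9 kHz.
5.6 kHz > fs/2 = 3.9 kHz, folds to fs − 5.6 kHz = 2.2 kHz.
13.6 kHz mod fs = 5.8 kHz.
5.8 kHz > fs/2 = 3.9 kHz, folds to fs − 5.8 kHz = 2 kHz.
27.4 kHz mod fs = 4 kHz.
4 kHz > fs/2 = 3.9 kHz, folds to fs − 4 kHz = 3.8 kHz.
2.6 kHz ≤ fs/2 = 3.9 kHz, passes unchanged.
21.4 kHz mod fs = 5.8 kHz.
5.8 kHz > fs/2 = 3.9 kHz, folds to fs − 5.8 kHz = 2 kHz.
13.6 kHz and 21.4 kHz both map to 2 kHz.

13.6 kHz, 21.4 kHz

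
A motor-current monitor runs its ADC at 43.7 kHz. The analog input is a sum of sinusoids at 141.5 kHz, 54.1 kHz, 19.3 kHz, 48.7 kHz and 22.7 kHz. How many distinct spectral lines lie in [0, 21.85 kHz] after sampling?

fs/2 = 21.85 kHz.
141.5 kHz mod fs = 10.4 kHz.
10.4 kHz ≤ fs/2 = 21.85 kHz, appears at 10.4 kHz.
54.1 kHz mod fs = 10.4 kHz.
10.4 kHz ≤ fs/2 = 21.85 kHz, appears at 10.4 kHz.
19.3 kHz ≤ fs/2 = 21.85 kHz, passes unchanged.
48.7 kHz mod fs = 5 kHz.
5 kHz ≤ fs/2 = 21.85 kHz, appears at 5 kHz.
22.7 kHz > fs/2 = 21.85 kHz, folds to fs − 22.7 kHz = 21 kHz.
Distinct values: {5 kHz, 10.4 kHz, 19.3 kHz, 21 kHz} → 4.

4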